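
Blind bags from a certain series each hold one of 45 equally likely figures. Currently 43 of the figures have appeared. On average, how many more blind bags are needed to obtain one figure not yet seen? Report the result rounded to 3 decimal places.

The number of blind bags until the next new figure is geometric with success probability 2/45, so its mean is 45/2.
E = 45/2 = 22.5000.

22.500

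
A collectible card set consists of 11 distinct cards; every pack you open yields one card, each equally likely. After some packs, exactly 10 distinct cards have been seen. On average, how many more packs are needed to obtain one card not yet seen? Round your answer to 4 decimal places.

The number of packs until the next new card is geometric with success probability 1/11, so its mean is 11/1.
E = 11/1 = 11.00000.

11.0000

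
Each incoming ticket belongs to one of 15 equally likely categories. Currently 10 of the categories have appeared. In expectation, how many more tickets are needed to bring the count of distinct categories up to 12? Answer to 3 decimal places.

With k distinct categories already seen, the next new one takes an expected 15/(15-k) tickets.
Sum over k = 10,...,11: E = 15/5 + 15/4 = 6.7500.

6.750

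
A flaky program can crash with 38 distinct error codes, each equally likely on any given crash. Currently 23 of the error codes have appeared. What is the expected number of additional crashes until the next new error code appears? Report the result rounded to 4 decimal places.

The number of crashes until the next new error code is geometric with success probability 15/38, so its mean is 38/15.
E = 38/15 = 2.53333.

2.5333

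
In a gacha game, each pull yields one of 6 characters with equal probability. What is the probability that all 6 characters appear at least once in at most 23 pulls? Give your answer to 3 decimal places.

0.911

Let A_i be the event that character i is missing after 23 pulls. By inclusion–exclusion on the A_i,
P(all seen) = Σ_{j=0}^{6} (-1)^j C(6,j)((6-j)/6)^23
= 1.0000 - 0.0906 + 0.0013 - 0.0000 + 0.0000 - 0.0000 + 0.0000
= 0.9108.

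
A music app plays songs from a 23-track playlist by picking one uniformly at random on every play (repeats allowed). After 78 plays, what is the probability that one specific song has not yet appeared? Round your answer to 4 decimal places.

0.0312

On each play the fixed song fails to appear with probability 22/23.
P(still missing after 78) = (22/23)^78 = 0.03120.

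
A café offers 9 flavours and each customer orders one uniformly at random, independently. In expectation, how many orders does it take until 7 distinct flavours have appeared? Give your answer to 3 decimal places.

Going from k to k+1 distinct takes a geometric number of orders with mean 9/(9-k).
Sum over k = 0,...,6: E = 9/9 + 9/8 + 9/7 + ... + 9/4 + 9/3 = 11.9607.

11.961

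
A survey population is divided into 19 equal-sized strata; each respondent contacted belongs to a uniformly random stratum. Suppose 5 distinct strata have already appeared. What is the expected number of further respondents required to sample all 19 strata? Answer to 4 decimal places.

61.7797

The wait to go from k to k+1 distinct strata is geometric with mean 19/(19-k).
Sum over k = 5,...,18: E = 19/14 + 19/13 + 19/12 + ... + 19/2 + 19/1 = 61.77968.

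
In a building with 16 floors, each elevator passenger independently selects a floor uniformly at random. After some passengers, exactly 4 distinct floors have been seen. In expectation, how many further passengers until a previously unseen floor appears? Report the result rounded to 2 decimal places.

1.33

The number of passengers until the next new floor is geometric with success probability 12/16, so its mean is 16/12.
E = 16/12 = 1.333.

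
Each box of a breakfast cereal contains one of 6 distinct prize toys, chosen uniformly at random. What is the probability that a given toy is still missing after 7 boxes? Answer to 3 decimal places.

Each box misses the fixed toy with probability (6-1)/6 = 5/6, independently.
P(still missing after 7) = (5/6)^7 = 0.2791.

0.279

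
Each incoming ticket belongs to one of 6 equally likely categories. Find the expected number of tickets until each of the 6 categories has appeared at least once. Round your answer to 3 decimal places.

14.700

The wait to go from k to k+1 distinct categories is geometric with mean 6/(6-k).
E[T] = 6/6 + 6/5 + 6/4 + 6/3 + 6/2 + 6/1 = 6·H_{6}.
H_{6} = 2.4500, so E[T] = 14.7000.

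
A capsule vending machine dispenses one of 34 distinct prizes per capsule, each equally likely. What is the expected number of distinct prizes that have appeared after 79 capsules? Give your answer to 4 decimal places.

30.7845

For each prize, P(seen in 79 capsules) = 1 - (33/34)^79 = 0.90543.
By linearity of expectation, E[distinct seen] = 34·(1 - (33/34)^79) = 30.78452.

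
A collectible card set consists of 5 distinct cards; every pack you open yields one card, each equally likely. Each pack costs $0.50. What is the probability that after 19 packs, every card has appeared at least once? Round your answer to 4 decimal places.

0.9286

By inclusion–exclusion over which cards are missing,
P(all seen) = Σ_{j=0}^{5} (-1)^j C(5,j)((5-j)/5)^19
= 1.00000 - 0.07206 + 0.00061 - 0.00000 + 0.00000 - 0.00000
= 0.92855.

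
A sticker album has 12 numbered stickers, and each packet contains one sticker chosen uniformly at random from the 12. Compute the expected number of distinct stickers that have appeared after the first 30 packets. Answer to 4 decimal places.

For each sticker, P(seen in 30 packets) = 1 - (11/12)^30 = 0.92649.
By linearity of expectation, E[distinct seen] = 12·(1 - (11/12)^30) = 11.11789.

11.1179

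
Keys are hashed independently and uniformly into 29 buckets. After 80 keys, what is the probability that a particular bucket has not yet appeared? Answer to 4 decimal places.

Each key misses the fixed bucket with probability (29-1)/29 = 28/29, independently.
P(still missing after 80) = (28/29)^80 = 0.06037.

0.0604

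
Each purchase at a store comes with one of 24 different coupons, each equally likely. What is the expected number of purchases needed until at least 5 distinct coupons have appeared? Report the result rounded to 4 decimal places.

5.4772

With k distinct coupons already seen, the next new one arrives after an expected 24/(24-k) purchases.
Sum over k = 0,...,4: E = 24/24 + 24/23 + 24/22 + 24/21 + 24/20 = 5.47724.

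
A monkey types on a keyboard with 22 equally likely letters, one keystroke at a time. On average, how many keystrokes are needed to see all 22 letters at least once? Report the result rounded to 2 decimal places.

81.20

After k distinct letters have appeared, the next keystroke gives a new one with probability (22-k)/22, so the expected wait for the (k+1)-th is 22/(22-k).
E[T] = 22/22 + 22/21 + 22/20 + ... + 22/2 + 22/1 = 22·H_{22}.
H_{22} = 3.691, so E[T] = 81.198.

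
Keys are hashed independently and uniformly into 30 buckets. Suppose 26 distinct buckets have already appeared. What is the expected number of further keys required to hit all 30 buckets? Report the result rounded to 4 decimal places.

62.5000

With k distinct buckets already seen, the next new one takes an expected 30/(30-k) keys.
Sum over k = 26,...,29: E = 30/4 + 30/3 + 30/2 + 30/1 = 62.50000.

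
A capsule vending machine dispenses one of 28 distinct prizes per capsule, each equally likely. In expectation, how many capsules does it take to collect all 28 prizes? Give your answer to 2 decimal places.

After k distinct prizes have appeared, the next capsule gives a new one with probability (28-k)/28, so the expected wait for the (k+1)-th is 28/(28-k).
E[T] = 28/28 + 28/27 + 28/26 + ... + 28/2 + 28/1 = 28·H_{28}.
H_{28} = 3.927, so E[T] = 109.961.

109.96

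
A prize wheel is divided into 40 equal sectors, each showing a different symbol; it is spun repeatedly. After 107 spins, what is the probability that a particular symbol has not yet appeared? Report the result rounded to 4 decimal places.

0.0666

Each spin misses the fixed symbol with probability (40-1)/40 = 39/40, independently.
P(still missing after 107) = (39/40)^107 = 0.06660.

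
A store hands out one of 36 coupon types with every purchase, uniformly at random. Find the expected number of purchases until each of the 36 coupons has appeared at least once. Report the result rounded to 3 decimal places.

150.284

Split into phases: going from k distinct to k+1 distinct takes on average 36/(36-k) purchases.
E[T] = 36/36 + 36/35 + 36/34 + ... + 36/2 + 36/1 = 36·H_{36}.
H_{36} = 4.1746, so E[T] = 150.2841.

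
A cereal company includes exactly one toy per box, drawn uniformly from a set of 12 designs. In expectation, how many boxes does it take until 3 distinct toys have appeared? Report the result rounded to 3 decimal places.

With k distinct toys already seen, the next new one arrives after an expected 12/(12-k) boxes.
Sum over k = 0,...,2: E = 12/12 + 12/11 + 12/10 = 3.2909.

3.291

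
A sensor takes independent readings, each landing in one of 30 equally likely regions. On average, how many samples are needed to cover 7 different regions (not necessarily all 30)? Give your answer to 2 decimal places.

7.82

Going from k to k+1 distinct takes a geometric number of samples with mean 30/(30-k).
Sum over k = 0,...,6: E = 30/30 + 30/29 + 30/28 + ... + 30/25 + 30/24 = 7.821.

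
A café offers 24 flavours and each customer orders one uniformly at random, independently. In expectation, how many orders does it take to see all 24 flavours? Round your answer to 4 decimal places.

Split into phases: going from k distinct to k+1 distinct takes on average 24/(24-k) orders.
E[T] = 24/24 + 24/23 + 24/22 + ... + 24/2 + 24/1 = 24·H_{24}.
H_{24} = 3.77596, so E[T] = 90.62300.

90.6230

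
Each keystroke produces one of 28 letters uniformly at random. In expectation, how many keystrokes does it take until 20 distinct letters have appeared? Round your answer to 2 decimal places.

With k distinct letters already seen, the next new one arrives after an expected 28/(28-k) keystrokes.
Sum over k = 0,...,19: E = 28/28 + 28/27 + 28/26 + ... + 28/10 + 28/9 = 33.861.

33.86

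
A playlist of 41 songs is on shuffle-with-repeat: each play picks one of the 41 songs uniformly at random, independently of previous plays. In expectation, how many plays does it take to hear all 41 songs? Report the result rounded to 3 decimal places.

After k distinct songs have appeared, the next play gives a new one with probability (41-k)/41, so the expected wait for the (k+1)-th is 41/(41-k).
E[T] = 41/41 + 41/40 + 41/39 + ... + 41/2 + 41/1 = 41·H_{41}.
H_{41} = 4.3029, so E[T] = 176.4203.

176.420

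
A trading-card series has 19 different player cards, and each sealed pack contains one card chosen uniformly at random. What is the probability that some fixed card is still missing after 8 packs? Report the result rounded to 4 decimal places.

On each pack the fixed card fails to appear with probability 18/19.
P(still missing after 8) = (18/19)^8 = 0.64886.

0.6489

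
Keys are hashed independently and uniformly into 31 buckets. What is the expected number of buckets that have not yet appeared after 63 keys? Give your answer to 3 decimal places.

3.928

For each bucket, P(unseen after 63) = (30/31)^63 = 0.1267.
By linearity of expectation, E[unseen] = 31·(30/31)^63 = 3.9284.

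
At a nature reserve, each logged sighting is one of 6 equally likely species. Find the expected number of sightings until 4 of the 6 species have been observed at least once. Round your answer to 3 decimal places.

With k distinct species already seen, the next new one arrives after an expected 6/(6-k) sightings.
Sum over k = 0,...,3: E = 6/6 + 6/5 + 6/4 + 6/3 = 5.7000.

5.700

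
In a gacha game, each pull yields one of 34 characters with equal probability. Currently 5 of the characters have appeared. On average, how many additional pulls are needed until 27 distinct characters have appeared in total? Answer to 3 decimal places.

The wait to go from k to k+1 distinct characters is geometric with mean 34/(34-k).
Sum over k = 5,...,26: E = 34/29 + 34/28 + 34/27 + ... + 34/9 + 34/8 = 46.5391.

46.539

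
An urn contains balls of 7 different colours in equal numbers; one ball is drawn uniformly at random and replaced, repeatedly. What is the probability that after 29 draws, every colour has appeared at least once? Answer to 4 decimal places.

0.9211

Let A_i be the event that colour i is missing after 29 draws. By inclusion–exclusion on the A_i,
P(all seen) = Σ_{j=0}^{7} (-1)^j C(7,j)((7-j)/7)^29
= 1.00000 - 0.08010 + 0.00121 - 0.00000 + 0.00000 - 0.00000 + 0.00000 - 0.00000
= 0.92111.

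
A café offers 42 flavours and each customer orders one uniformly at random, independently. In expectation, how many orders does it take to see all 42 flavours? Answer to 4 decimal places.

After k distinct flavours have appeared, the next order gives a new one with probability (42-k)/42, so the expected wait for the (k+1)-th is 42/(42-k).
E[T] = 42/42 + 42/41 + 42/40 + ... + 42/2 + 42/1 = 42·H_{42}.
H_{42} = 4.32674, so E[T] = 181.72320.

181.7232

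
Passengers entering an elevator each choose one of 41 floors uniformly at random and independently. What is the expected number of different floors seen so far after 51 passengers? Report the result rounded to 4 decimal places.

For each floor, P(seen in 51 passengers) = 1 - (40/41)^51 = 0.71615.
By linearity of expectation, E[distinct seen] = 41·(1 - (40/41)^51) = 29.36231.

29.3623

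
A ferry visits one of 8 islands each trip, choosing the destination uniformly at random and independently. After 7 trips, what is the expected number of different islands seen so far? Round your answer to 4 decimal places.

4.8584

For each island, P(seen in 7 trips) = 1 - (7/8)^7 = 0.60730.
By linearity of expectation, E[distinct seen] = 8·(1 - (7/8)^7) = 4.85843.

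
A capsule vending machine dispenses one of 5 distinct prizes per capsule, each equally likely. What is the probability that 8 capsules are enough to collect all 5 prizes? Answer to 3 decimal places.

0.323

Let A_i be the event that prize i is missing after 8 capsules. By inclusion–exclusion on the A_i,
P(all seen) = Σ_{j=0}^{5} (-1)^j C(5,j)((5-j)/5)^8
= 1.0000 - 0.8389 + 0.1680 - 0.0066 + 0.0000 - 0.0000
= 0.3226.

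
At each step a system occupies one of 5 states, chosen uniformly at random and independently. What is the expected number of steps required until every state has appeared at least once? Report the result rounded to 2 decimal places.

11.42

Split into phases: going from k distinct to k+1 distinct takes on average 5/(5-k) steps.
E[T] = 5/5 + 5/4 + 5/3 + 5/2 + 5/1 = 5·H_{5}.
H_{5} = 2.283, so E[T] = 11.417.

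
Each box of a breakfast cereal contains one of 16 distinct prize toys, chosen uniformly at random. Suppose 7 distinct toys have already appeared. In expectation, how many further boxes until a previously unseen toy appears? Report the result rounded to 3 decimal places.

The number of boxes until the next new toy is geometric with success probability 9/16, so its mean is 16/9.
E = 16/9 = 1.7778.

1.778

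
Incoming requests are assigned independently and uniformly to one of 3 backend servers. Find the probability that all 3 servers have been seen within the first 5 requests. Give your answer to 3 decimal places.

0.617

By inclusion–exclusion over which servers are missing,
P(all seen) = Σ_{j=0}^{3} (-1)^j C(3,j)((3-j)/3)^5
= 1.0000 - 0.3951 + 0.0123 - 0.0000
= 0.6173.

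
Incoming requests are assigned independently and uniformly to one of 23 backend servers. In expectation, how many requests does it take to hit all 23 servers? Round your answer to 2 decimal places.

85.89

Split into phases: going from k distinct to k+1 distinct takes on average 23/(23-k) requests.
E[T] = 23/23 + 23/22 + 23/21 + ... + 23/2 + 23/1 = 23·H_{23}.
H_{23} = 3.734, so E[T] = 85.889.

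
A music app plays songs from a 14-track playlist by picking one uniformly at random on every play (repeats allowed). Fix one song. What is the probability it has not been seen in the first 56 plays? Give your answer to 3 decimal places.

Each play misses the fixed song with probability (14-1)/14 = 13/14, independently.
P(still missing after 56) = (13/14)^56 = 0.0158.

0.016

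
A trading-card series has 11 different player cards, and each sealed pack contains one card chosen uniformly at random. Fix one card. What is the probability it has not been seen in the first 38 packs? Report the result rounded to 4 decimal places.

On each pack the fixed card fails to appear with probability 10/11.
P(still missing after 38) = (10/11)^38 = 0.02673.

0.0267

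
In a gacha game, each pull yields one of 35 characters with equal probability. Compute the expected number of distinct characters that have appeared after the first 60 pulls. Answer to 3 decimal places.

28.852

For each character, P(seen in 60 pulls) = 1 - (34/35)^60 = 0.8243.
By linearity of expectation, E[distinct seen] = 35·(1 - (34/35)^60) = 28.8522.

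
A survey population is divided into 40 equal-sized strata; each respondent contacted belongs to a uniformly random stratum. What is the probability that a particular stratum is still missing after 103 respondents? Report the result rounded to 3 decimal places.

Each respondent misses the fixed stratum with probability (40-1)/40 = 39/40, independently.
P(still missing after 103) = (39/40)^103 = 0.0737.

0.074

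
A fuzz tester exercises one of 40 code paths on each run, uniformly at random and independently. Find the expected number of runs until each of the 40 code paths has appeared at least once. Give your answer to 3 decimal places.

The wait to go from k to k+1 distinct code paths is geometric with mean 40/(40-k).
E[T] = 40/40 + 40/39 + 40/38 + ... + 40/2 + 40/1 = 40·H_{40}.
H_{40} = 4.2785, so E[T] = 171.1417.

171.142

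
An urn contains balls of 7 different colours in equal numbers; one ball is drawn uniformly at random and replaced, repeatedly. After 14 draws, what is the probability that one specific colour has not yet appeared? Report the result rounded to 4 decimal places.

0.1155

Each draw misses the fixed colour with probability (7-1)/7 = 6/7, independently.
P(still missing after 14) = (6/7)^14 = 0.11554.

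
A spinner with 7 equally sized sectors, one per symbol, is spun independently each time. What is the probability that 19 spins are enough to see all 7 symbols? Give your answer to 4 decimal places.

Let A_i be the event that symbol i is missing after 19 spins. By inclusion–exclusion on the A_i,
P(all seen) = Σ_{j=0}^{7} (-1)^j C(7,j)((7-j)/7)^19
= 1.00000 - 0.37420 + 0.03514 - 0.00084 + 0.00000 - 0.00000 + 0.00000 - 0.00000
= 0.66009.

0.6601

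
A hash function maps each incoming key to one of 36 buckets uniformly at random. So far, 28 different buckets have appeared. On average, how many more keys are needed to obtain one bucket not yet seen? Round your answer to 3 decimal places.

Each key yields a new bucket with probability (36-28)/36 = 8/36, so the wait is geometric with mean 36/8.
E = 36/8 = 4.5000.

4.500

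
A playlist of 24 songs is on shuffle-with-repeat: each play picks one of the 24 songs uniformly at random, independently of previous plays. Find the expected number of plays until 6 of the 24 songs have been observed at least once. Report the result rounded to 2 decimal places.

6.74

With k distinct songs already seen, the next new one arrives after an expected 24/(24-k) plays.
Sum over k = 0,...,5: E = 24/24 + 24/23 + 24/22 + 24/21 + 24/20 + 24/19 = 6.740.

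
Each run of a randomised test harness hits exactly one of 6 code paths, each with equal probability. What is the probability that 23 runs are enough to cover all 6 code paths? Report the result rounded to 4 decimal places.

Let A_i be the event that code path i is missing after 23 runs. By inclusion–exclusion on the A_i,
P(all seen) = Σ_{j=0}^{6} (-1)^j C(6,j)((6-j)/6)^23
= 1.00000 - 0.09057 + 0.00134 - 0.00000 + 0.00000 - 0.00000 + 0.00000
= 0.91076.

0.9108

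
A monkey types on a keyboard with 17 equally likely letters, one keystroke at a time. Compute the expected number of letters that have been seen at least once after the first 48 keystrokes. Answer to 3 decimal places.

For each letter, P(seen in 48 keystrokes) = 1 - (16/17)^48 = 0.9455.
By linearity of expectation, E[distinct seen] = 17·(1 - (16/17)^48) = 16.0739.

16.074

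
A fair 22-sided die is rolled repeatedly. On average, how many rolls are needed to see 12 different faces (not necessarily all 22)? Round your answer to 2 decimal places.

16.76

With k distinct faces already seen, the next new one arrives after an expected 22/(22-k) rolls.
Sum over k = 0,...,11: E = 22/22 + 22/21 + 22/20 + ... + 22/12 + 22/11 = 16.761.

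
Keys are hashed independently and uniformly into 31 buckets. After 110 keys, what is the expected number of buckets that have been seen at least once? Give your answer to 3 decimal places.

For each bucket, P(seen in 110 keys) = 1 - (30/31)^110 = 0.9729.
By linearity of expectation, E[distinct seen] = 31·(1 - (30/31)^110) = 30.1588.

30.159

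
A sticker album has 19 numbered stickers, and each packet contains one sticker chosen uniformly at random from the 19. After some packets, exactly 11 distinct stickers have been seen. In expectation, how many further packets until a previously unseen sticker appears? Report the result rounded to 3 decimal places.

2.375

The number of packets until the next new sticker is geometric with success probability 8/19, so its mean is 19/8.
E = 19/8 = 2.3750.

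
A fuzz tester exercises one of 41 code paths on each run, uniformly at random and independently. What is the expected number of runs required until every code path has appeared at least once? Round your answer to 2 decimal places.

Split into phases: going from k distinct to k+1 distinct takes on average 41/(41-k) runs.
E[T] = 41/41 + 41/40 + 41/39 + ... + 41/2 + 41/1 = 41·H_{41}.
H_{41} = 4.303, so E[T] = 176.420.

176.42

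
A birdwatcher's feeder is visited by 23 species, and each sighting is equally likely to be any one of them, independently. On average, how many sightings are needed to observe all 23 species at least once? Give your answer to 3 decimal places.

After k distinct species have appeared, the next sighting gives a new one with probability (23-k)/23, so the expected wait for the (k+1)-th is 23/(23-k).
E[T] = 23/23 + 23/22 + 23/21 + ... + 23/2 + 23/1 = 23·H_{23}.
H_{23} = 3.7343, so E[T] = 85.8887.

85.889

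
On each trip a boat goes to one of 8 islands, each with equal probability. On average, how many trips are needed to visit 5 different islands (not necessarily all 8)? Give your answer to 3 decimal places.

7.076

Going from k to k+1 distinct takes a geometric number of trips with mean 8/(8-k).
Sum over k = 0,...,4: E = 8/8 + 8/7 + 8/6 + 8/5 + 8/4 = 7.0762.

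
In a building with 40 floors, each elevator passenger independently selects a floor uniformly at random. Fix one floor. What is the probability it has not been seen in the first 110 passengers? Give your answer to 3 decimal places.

On each passenger the fixed floor fails to appear with probability 39/40.
P(still missing after 110) = (39/40)^110 = 0.0617.

0.062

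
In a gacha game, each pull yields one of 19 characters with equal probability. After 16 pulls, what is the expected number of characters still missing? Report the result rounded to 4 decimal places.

7.9994

For each character, P(unseen after 16) = (18/19)^16 = 0.42102.
By linearity of expectation, E[unseen] = 19·(18/19)^16 = 7.99938.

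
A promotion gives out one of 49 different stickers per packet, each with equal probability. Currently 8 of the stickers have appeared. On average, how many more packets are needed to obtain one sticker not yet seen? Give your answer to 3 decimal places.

Each packet yields a new sticker with probability (49-8)/49 = 41/49, so the wait is geometric with mean 49/41.
E = 49/41 = 1.1951.

1.195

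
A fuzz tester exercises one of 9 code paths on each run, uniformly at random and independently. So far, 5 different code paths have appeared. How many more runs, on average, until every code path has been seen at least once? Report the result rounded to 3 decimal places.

The wait to go from k to k+1 distinct code paths is geometric with mean 9/(9-k).
Sum over k = 5,...,8: E = 9/4 + 9/3 + 9/2 + 9/1 = 18.7500.

18.750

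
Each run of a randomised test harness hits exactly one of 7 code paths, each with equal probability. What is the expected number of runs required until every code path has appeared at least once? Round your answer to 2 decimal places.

18.15

After k distinct code paths have appeared, the next run gives a new one with probability (7-k)/7, so the expected wait for the (k+1)-th is 7/(7-k).
E[T] = 7/7 + 7/6 + 7/5 + ... + 7/2 + 7/1 = 7·H_{7}.
H_{7} = 2.593, so E[T] = 18.150.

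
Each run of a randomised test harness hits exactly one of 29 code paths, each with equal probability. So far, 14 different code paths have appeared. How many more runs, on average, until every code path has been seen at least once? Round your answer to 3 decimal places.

The wait to go from k to k+1 distinct code paths is geometric with mean 29/(29-k).
Sum over k = 14,...,28: E = 29/15 + 29/14 + 29/13 + ... + 29/2 + 29/1 = 96.2286.

96.229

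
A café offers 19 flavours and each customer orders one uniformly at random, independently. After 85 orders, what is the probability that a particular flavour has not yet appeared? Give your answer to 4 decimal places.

On each order the fixed flavour fails to appear with probability 18/19.
P(still missing after 85) = (18/19)^85 = 0.01010.

0.0101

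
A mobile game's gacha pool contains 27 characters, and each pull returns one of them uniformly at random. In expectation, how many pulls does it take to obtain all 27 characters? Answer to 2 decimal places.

Split into phases: going from k distinct to k+1 distinct takes on average 27/(27-k) pulls.
E[T] = 27/27 + 27/26 + 27/25 + ... + 27/2 + 27/1 = 27·H_{27}.
H_{27} = 3.891, so E[T] = 105.069.

105.07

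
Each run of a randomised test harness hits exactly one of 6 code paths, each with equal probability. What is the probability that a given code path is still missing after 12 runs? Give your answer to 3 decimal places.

0.112

Each run misses the fixed code path with probability (6-1)/6 = 5/6, independently.
P(still missing after 12) = (5/6)^12 = 0.1122.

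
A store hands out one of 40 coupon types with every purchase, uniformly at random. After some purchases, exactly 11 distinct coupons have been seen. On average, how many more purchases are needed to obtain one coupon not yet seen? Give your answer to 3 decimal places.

1.379

Each purchase yields a new coupon with probability (40-11)/40 = 29/40, so the wait is geometric with mean 40/29.
E = 40/29 = 1.3793.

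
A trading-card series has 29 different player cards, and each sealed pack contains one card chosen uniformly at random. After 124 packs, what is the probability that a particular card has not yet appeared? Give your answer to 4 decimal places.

On each pack the fixed card fails to appear with probability 28/29.
P(still missing after 124) = (28/29)^124 = 0.01289.

0.0129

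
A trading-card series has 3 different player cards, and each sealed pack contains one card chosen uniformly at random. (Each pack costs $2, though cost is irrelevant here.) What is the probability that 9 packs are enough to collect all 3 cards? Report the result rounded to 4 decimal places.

Let A_i be the event that card i is missing after 9 packs. By inclusion–exclusion on the A_i,
P(all seen) = Σ_{j=0}^{3} (-1)^j C(3,j)((3-j)/3)^9
= 1.00000 - 0.07804 + 0.00015 - 0.00000
= 0.92212.

0.9221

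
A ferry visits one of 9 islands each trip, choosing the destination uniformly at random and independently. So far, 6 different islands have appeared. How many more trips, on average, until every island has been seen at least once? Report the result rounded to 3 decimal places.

16.500

From k distinct to k+1 distinct takes on average 9/(9-k) trips.
Sum over k = 6,...,8: E = 9/3 + 9/2 + 9/1 = 16.5000.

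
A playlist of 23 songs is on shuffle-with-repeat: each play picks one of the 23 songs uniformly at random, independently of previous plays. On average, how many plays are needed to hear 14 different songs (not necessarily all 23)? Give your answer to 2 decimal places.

With k distinct songs already seen, the next new one arrives after an expected 23/(23-k) plays.
Sum over k = 0,...,13: E = 23/23 + 23/22 + 23/21 + ... + 23/11 + 23/10 = 20.822.

20.82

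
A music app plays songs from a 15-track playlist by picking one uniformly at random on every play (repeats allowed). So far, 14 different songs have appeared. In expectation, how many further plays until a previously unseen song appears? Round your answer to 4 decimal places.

15.0000

Each play yields a new song with probability (15-14)/15 = 1/15, so the wait is geometric with mean 15/1.
E = 15/1 = 15.00000.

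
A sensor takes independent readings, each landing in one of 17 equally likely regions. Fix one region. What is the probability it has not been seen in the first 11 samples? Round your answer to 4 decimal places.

Each sample misses the fixed region with probability (17-1)/17 = 16/17, independently.
P(still missing after 11) = (16/17)^11 = 0.51331.

0.5133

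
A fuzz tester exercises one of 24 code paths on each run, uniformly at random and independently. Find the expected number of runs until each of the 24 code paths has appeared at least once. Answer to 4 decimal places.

90.6230

After k distinct code paths have appeared, the next run gives a new one with probability (24-k)/24, so the expected wait for the (k+1)-th is 24/(24-k).
E[T] = 24/24 + 24/23 + 24/22 + ... + 24/2 + 24/1 = 24·H_{24}.
H_{24} = 3.77596, so E[T] = 90.62300.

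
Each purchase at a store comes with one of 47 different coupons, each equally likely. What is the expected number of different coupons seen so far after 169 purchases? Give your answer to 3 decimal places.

45.759

For each coupon, P(seen in 169 purchases) = 1 - (46/47)^169 = 0.9736.
By linearity of expectation, E[distinct seen] = 47·(1 - (46/47)^169) = 45.7594.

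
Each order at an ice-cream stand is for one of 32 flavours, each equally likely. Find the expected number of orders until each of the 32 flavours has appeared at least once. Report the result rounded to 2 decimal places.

129.87

After k distinct flavours have appeared, the next order gives a new one with probability (32-k)/32, so the expected wait for the (k+1)-th is 32/(32-k).
E[T] = 32/32 + 32/31 + 32/30 + ... + 32/2 + 32/1 = 32·H_{32}.
H_{32} = 4.058, so E[T] = 129.872.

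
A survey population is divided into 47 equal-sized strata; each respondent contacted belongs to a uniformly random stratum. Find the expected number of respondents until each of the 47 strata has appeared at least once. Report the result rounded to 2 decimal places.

208.58

After k distinct strata have appeared, the next respondent gives a new one with probability (47-k)/47, so the expected wait for the (k+1)-th is 47/(47-k).
E[T] = 47/47 + 47/46 + 47/45 + ... + 47/2 + 47/1 = 47·H_{47}.
H_{47} = 4.438, so E[T] = 208.584.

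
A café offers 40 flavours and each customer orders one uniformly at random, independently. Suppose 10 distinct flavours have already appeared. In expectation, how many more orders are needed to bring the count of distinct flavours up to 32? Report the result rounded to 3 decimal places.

51.085

The wait to go from k to k+1 distinct flavours is geometric with mean 40/(40-k).
Sum over k = 10,...,31: E = 40/30 + 40/29 + 40/28 + ... + 40/10 + 40/9 = 51.0852.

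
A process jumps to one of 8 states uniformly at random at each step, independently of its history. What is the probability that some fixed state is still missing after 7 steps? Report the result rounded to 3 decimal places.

0.393

Each step misses the fixed state with probability (8-1)/8 = 7/8, independently.
P(still missing after 7) = (7/8)^7 = 0.3927.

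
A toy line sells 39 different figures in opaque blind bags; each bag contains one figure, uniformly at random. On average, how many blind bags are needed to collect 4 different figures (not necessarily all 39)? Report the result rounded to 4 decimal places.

4.1637

Going from k to k+1 distinct takes a geometric number of blind bags with mean 39/(39-k).
Sum over k = 0,...,3: E = 39/39 + 39/38 + 39/37 + 39/36 = 4.16370.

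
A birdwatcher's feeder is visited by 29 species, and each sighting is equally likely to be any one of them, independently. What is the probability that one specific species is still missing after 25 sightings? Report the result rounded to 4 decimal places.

0.4159

On each sighting the fixed species fails to appear with probability 28/29.
P(still missing after 25) = (28/29)^25 = 0.41591.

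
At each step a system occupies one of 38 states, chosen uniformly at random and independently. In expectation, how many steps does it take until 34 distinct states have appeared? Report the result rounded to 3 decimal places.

With k distinct states already seen, the next new one arrives after an expected 38/(38-k) steps.
Sum over k = 0,...,33: E = 38/38 + 38/37 + 38/36 + ... + 38/6 + 38/5 = 81.4936.

81.494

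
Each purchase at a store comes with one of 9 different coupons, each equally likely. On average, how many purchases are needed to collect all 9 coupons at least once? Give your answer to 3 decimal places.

The wait to go from k to k+1 distinct coupons is geometric with mean 9/(9-k).
E[T] = 9/9 + 9/8 + 9/7 + ... + 9/2 + 9/1 = 9·H_{9}.
H_{9} = 2.8290, so E[T] = 25.4607.

25.461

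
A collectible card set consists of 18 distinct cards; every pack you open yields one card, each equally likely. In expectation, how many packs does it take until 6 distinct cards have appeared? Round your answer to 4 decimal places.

7.0542

Going from k to k+1 distinct takes a geometric number of packs with mean 18/(18-k).
Sum over k = 0,...,5: E = 18/18 + 18/17 + 18/16 + 18/15 + 18/14 + 18/13 = 7.05415.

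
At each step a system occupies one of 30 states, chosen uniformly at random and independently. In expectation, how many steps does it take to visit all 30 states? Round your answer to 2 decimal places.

Split into phases: going from k distinct to k+1 distinct takes on average 30/(30-k) steps.
E[T] = 30/30 + 30/29 + 30/28 + ... + 30/2 + 30/1 = 30·H_{30}.
H_{30} = 3.995, so E[T] = 119.850.

119.85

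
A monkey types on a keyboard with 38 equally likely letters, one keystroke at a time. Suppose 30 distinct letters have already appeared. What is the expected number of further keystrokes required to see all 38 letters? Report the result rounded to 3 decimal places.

103.279

With k distinct letters already seen, the next new one takes an expected 38/(38-k) keystrokes.
Sum over k = 30,...,37: E = 38/8 + 38/7 + 38/6 + ... + 38/2 + 38/1 = 103.2786.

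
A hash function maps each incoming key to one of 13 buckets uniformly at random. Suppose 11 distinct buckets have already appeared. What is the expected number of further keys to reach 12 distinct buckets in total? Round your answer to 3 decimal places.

6.500

With k distinct buckets already seen, the next new one takes an expected 13/(13-k) keys.
Only the k = 11 term is needed: E = 13/2 = 6.5000.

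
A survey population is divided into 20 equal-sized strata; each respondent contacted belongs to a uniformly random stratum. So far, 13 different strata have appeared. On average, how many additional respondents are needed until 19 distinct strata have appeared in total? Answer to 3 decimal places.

31.857

With k distinct strata already seen, the next new one takes an expected 20/(20-k) respondents.
Sum over k = 13,...,18: E = 20/7 + 20/6 + 20/5 + 20/4 + 20/3 + 20/2 = 31.8571.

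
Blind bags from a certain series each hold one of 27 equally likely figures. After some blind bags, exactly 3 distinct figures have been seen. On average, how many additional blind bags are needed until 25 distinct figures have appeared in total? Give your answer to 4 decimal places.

With k distinct figures already seen, the next new one takes an expected 27/(27-k) blind bags.
Sum over k = 3,...,24: E = 27/24 + 27/23 + 27/22 + ... + 27/4 + 27/3 = 61.45087.

61.4509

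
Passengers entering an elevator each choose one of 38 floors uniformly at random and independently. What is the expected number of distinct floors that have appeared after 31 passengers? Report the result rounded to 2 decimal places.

21.38

For each floor, P(seen in 31 passengers) = 1 - (37/38)^31 = 0.563.
By linearity of expectation, E[distinct seen] = 38·(1 - (37/38)^31) = 21.376.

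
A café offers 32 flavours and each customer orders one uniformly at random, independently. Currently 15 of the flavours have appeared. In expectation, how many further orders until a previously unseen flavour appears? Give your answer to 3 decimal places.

The number of orders until the next new flavour is geometric with success probability 17/32, so its mean is 32/17.
E = 32/17 = 1.8824.

1.882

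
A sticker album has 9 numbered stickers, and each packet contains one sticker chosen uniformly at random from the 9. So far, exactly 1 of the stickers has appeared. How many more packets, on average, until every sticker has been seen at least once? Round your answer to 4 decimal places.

24.4607

From k distinct to k+1 distinct takes on average 9/(9-k) packets.
Sum over k = 1,...,8: E = 9/8 + 9/7 + 9/6 + ... + 9/2 + 9/1 = 24.46071.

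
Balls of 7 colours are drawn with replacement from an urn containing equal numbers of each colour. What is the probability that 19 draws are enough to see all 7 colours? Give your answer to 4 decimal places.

By inclusion–exclusion over which colours are missing,
P(all seen) = Σ_{j=0}^{7} (-1)^j C(7,j)((7-j)/7)^19
= 1.00000 - 0.37420 + 0.03514 - 0.00084 + 0.00000 - 0.00000 + 0.00000 - 0.00000
= 0.66009.

0.6601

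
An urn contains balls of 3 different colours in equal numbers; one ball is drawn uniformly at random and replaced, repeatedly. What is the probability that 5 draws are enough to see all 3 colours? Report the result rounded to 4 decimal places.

0.6173

Let A_i be the event that colour i is missing after 5 draws. By inclusion–exclusion on the A_i,
P(all seen) = Σ_{j=0}^{3} (-1)^j C(3,j)((3-j)/3)^5
= 1.00000 - 0.39506 + 0.01235 - 0.00000
= 0.61728.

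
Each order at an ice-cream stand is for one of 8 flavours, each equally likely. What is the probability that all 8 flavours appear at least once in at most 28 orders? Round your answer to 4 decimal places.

Let A_i be the event that flavour i is missing after 28 orders. By inclusion–exclusion on the A_i,
P(all seen) = Σ_{j=0}^{8} (-1)^j C(8,j)((8-j)/8)^28
= 1.00000 - 0.19025 + 0.00889 - 0.00011 + 0.00000 - 0.00000 + 0.00000 - 0.00000 + 0.00000
= 0.81854.

0.8185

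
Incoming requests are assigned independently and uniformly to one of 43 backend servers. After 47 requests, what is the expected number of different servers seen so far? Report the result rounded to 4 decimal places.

For each server, P(seen in 47 requests) = 1 - (42/43)^47 = 0.66910.
By linearity of expectation, E[distinct seen] = 43·(1 - (42/43)^47) = 28.77122.

28.7712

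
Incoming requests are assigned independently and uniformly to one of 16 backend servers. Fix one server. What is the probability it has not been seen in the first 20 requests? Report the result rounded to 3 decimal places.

0.275

On each request the fixed server fails to appear with probability 15/16.
P(still missing after 20) = (15/16)^20 = 0.2751.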